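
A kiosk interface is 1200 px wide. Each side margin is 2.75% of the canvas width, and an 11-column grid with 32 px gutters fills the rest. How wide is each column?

74 px

Each margin = 2.75% of 1200 = 33 px; content = 1200 − 2·33 = 1134 px.
Subtracting 10 gutters of 32 leaves 814 for 11 columns, so c = 74 px.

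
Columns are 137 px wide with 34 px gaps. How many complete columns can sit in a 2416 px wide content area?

k columns need k·137 + (k−1)·34 = k·171 − 34.
k·171 − 34 ≤ 2416 → k ≤ 2450 / 171 ≈ 14.33, so k = 14.

14 columns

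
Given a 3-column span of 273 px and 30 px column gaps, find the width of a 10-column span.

980 px

Subtracting 2 column gaps of 30 leaves 213 for 3 columns, so c = 71 px.
10-column span = 10·71 + 9·30 = 980 px.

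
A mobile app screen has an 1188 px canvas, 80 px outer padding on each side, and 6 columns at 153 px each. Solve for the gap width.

22 px

Inside the margins: 1188 − 160 = 1028 px.
Columns use 918 px, leaving 110 px across 5 gaps = 22 px each.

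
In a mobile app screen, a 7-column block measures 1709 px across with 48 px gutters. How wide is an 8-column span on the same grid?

1960 px

1709 − 6·48 = 1421; ÷7 gives c = 203 px.
Span of 8: 8·203 + 7·48 = 1624 + 336 = 1960 px.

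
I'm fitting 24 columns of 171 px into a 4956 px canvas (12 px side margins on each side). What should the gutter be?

Inside the margins: 4956 − 24 = 4932 px.
24·171 + 23g = 4932 → 23g = 828 → g = 36 px.

36 px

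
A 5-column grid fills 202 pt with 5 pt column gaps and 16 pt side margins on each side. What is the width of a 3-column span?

100 pt

Subtract both margins: 202 − 2·16 = 170 pt.
170 − 4·5 = 150; ÷5 gives c = 30 pt.
3 columns plus 2 column gaps: 90 + 10 = 100 pt.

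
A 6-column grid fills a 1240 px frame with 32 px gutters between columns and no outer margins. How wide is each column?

6c + 5·32 = 1240 → 6c = 1080 → c = 180 px.

180 px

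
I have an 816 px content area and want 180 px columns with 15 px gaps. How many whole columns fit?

4 columns: 4·180 + 3·15 = 765 px ≤ 816.
5 columns: 960 px > 816. So 4.

4 columns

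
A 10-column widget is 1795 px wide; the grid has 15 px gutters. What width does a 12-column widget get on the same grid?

2157 px

1795 − 9·15 = 1660; ÷10 gives c = 166 px.
12-column span = 12·166 + 11·15 = 2157 px.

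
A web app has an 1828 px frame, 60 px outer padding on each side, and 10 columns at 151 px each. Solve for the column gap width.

Content width = 1828 − 2·60 = 1708 px.
10 columns take 10·151 = 1510 px; remaining 198 splits into 9 column gaps.
g = 198 / 9 = 22 px.

22 px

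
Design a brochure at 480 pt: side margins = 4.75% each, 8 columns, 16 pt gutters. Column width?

40.3 pt

Margins: 4.75% × 480 = 22.8 pt each, so content = 480 − 45.6 = 434.4 pt.
Subtracting 7 gutters of 16 leaves 322.4 for 8 columns, so c = 40.3 pt.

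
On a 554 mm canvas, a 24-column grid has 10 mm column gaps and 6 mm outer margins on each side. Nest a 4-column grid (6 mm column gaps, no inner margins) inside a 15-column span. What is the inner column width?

Subtract both margins: 554 − 2·6 = 542 mm.
Subtracting 23 column gaps of 10 leaves 312 for 24 columns, so c = 13 mm.
15-column span = 15·13 + 14·10 = 335 mm.
Subtracting 3 column gaps of 6 leaves 317 for 4 columns, so d = 79.25 mm.

79.25 mm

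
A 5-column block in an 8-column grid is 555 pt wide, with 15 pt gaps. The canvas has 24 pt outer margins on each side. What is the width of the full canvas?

945 pt

5c + 4·15 = 555 → 5c = 495 → c = 99 pt.
Total width: 2·24 + 8·99 + 7·15 = 945 pt.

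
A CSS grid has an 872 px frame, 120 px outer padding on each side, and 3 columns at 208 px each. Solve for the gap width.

Content width = 872 − 2·120 = 632 px.
3 columns take 3·208 = 624 px; remaining 8 splits into 2 gaps.
g = 8 / 2 = 4 px.

4 px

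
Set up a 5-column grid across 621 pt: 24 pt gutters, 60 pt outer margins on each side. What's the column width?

Inside the margins: 621 − 120 = 501 pt.
5c + 4·24 = 501 → 5c = 405 → c = 81 pt.

81 pt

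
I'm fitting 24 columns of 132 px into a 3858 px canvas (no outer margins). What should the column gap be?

30 px

Columns use 3168 px, leaving 690 px across 23 column gaps = 30 px each.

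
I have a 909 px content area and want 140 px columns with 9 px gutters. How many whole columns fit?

6 columns

k columns need k·140 + (k−1)·9 = k·149 − 9.
k·149 − 9 ≤ 909 → k ≤ 918 / 149 ≈ 6.16, so k = 6.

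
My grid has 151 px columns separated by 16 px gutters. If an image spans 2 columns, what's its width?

Span of 2: 2·151 + 1·16 = 302 + 16 = 318 px.

318 px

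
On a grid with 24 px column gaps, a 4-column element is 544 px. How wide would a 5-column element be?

544 − 3·24 = 472; ÷4 gives c = 118 px.
5 columns plus 4 column gaps: 590 + 96 = 686 px.

686 px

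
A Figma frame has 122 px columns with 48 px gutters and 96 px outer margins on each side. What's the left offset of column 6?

Before column 6: the margin + 5 columns + 5 gutters.
Offset = 96 + 5·(122 + 48) = 96 + 850 = 946 px.

946 px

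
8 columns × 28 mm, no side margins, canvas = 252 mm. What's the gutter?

4 mm

Columns use 224 mm, leaving 28 mm across 7 gutters = 4 mm each.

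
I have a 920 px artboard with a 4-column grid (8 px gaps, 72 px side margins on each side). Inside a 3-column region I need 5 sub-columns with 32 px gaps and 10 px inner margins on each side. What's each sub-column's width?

Inside the margins: 920 − 144 = 776 px.
Subtracting 3 gaps of 8 leaves 752 for 4 columns, so c = 188 px.
3 columns plus 2 gaps: 564 + 16 = 580 px.
Inner content = 580 − 2·10 = 560 px.
5 columns + 4 gaps: 5d + 4·32 = 560.
5d = 560 − 128 = 432, so d = 86.4 px.

86.4 px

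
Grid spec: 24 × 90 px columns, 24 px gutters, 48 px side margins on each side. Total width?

Canvas = 2·48 + 24·90 + 23·24 = 96 + 2160 + 552 = 2808 px.

2808 px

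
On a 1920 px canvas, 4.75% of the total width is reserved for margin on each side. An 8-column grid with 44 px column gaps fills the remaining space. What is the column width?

1920 × (1 − 2·4.75%) = 1920 × 90.5% = 1737.6 px for the columns.
Subtracting 7 column gaps of 44 leaves 1429.6 for 8 columns, so c = 178.7 px.

178.7 px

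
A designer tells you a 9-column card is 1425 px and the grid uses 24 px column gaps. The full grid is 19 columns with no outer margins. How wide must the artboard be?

1425 − 8·24 = 1233; ÷9 gives c = 137 px.
Summing: 2603 + 432 = 3035 px.

3035 px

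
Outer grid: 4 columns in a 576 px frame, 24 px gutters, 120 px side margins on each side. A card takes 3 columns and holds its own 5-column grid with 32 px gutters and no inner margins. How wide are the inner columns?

23.6 px

Subtract both margins: 576 − 2·120 = 336 px.
4 columns + 3 gutters: 4c + 3·24 = 336.
4c = 336 − 72 = 264, so c = 66 px.
3 columns plus 2 gutters: 198 + 48 = 246 px.
5d + 4·32 = 246 → 5d = 118 → d = 23.6 px.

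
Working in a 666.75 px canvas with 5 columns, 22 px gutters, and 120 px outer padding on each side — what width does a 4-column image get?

337 px

Inside the margins: 666.75 − 240 = 426.75 px.
426.75 − 4·22 = 338.75; ÷5 gives c = 67.75 px.
Span of 4: 4·67.75 + 3·22 = 271 + 66 = 337 px.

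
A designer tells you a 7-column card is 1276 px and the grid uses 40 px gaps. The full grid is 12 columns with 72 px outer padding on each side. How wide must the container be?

2360 px

7 columns + 6 gaps: 7c + 6·40 = 1276.
7c = 1276 − 240 = 1036, so c = 148 px.
Total width: 2·72 + 12·148 + 11·40 = 2360 px.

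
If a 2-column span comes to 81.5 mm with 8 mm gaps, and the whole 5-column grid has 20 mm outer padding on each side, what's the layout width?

2c + 1·8 = 81.5 → 2c = 73.5 → c = 36.75 mm.
Layout = 2·20 + 5·36.75 + 4·8 = 40 + 183.75 + 32 = 255.75 mm.

255.75 mm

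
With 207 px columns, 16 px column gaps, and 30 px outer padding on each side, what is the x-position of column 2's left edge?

253 px

Column 2 starts at margin + 1·(column + gutter) = 30 + 1·223 = 253 px.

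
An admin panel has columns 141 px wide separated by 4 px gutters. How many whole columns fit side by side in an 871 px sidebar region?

6 columns

6 columns: 6·141 + 5·4 = 866 px ≤ 871.
7 columns: 1011 px > 871. So 6.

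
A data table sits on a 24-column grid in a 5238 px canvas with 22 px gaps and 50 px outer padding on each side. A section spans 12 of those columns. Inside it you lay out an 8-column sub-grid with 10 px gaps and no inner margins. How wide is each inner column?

311 px

Subtract both margins: 5238 − 2·50 = 5138 px.
5138 − 23·22 = 4632; ÷24 gives c = 193 px.
12-column span = 12·193 + 11·22 = 2558 px.
Subtracting 7 gaps of 10 leaves 2488 for 8 columns, so d = 311 px.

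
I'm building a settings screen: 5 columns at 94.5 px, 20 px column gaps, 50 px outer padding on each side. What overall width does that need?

Total width: 2·50 + 5·94.5 + 4·20 = 652.5 px.

652.5 px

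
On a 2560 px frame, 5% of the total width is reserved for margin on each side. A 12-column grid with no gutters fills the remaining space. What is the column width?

192 px

Each margin = 5% of 2560 = 128 px; content = 2560 − 2·128 = 2304 px.
With no gutters, each column is 2304/12 = 192 px.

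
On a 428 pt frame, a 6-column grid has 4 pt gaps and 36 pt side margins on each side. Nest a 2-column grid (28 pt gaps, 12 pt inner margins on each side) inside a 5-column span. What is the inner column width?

Subtract both margins: 428 − 2·36 = 356 pt.
Subtracting 5 gaps of 4 leaves 336 for 6 columns, so c = 56 pt.
Span of 5: 5·56 + 4·4 = 280 + 16 = 296 pt.
Inner content = 296 − 2·12 = 272 pt.
272 − 1·28 = 244; ÷2 gives d = 122 pt.

122 pt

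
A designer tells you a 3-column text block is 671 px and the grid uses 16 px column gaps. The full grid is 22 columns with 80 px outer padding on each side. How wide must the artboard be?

5182 px

671 − 2·16 = 639; ÷3 gives c = 213 px.
Adding margins, columns and gutters: 160 + 4686 + 336 = 5182 px.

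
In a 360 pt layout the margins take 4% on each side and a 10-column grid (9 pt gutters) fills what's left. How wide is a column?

Margins: 4% × 360 = 14.4 pt each, so content = 360 − 28.8 = 331.2 pt.
331.2 − 9·9 = 250.2; ÷10 gives c = 25.02 pt.

25.02 pt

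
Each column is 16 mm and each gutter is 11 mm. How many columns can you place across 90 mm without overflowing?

k columns need k·16 + (k−1)·11 = k·27 − 11.
k·27 − 11 ≤ 90 → k ≤ 101 / 27 ≈ 3.74, so k = 3.

3 columns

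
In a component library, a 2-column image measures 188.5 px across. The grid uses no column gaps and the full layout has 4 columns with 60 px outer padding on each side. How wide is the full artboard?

497 px

188.5 / 2 = 94.25 px per column.
Total width: 2·60 + 4·94.25 = 497 px.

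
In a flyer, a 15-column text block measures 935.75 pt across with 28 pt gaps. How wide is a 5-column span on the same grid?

293.25 pt

935.75 − 14·28 = 543.75; ÷15 gives c = 36.25 pt.
5 columns plus 4 gaps: 181.25 + 112 = 293.25 pt.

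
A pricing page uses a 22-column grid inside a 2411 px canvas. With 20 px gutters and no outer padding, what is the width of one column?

22 columns + 21 gutters: 22c + 21·20 = 2411.
22c = 2411 − 420 = 1991, so c = 90.5 px.

90.5 px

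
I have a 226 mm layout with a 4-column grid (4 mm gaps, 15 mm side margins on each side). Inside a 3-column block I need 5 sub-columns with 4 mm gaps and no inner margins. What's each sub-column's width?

Subtract both margins: 226 − 2·15 = 196 mm.
4c + 3·4 = 196 → 4c = 184 → c = 46 mm.
3-column span = 3·46 + 2·4 = 146 mm.
5d + 4·4 = 146 → 5d = 130 → d = 26 mm.

26 mm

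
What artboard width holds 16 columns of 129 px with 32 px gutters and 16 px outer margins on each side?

2576 px

Adding margins, columns and gutters: 32 + 2064 + 480 = 2576 px.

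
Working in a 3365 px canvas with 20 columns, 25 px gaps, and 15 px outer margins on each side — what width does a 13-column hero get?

Take off 30 px of margins, leaving 3335 px.
Subtracting 19 gaps of 25 leaves 2860 for 20 columns, so c = 143 px.
Span of 13: 13·143 + 12·25 = 1859 + 300 = 2159 px.

2159 px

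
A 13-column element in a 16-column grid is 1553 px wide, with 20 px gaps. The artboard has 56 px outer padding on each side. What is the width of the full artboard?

13 columns + 12 gaps: 13c + 12·20 = 1553.
13c = 1553 − 240 = 1313, so c = 101 px.
Total width: 2·56 + 16·101 + 15·20 = 2028 px.

2028 px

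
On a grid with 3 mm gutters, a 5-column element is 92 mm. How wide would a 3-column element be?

5 columns + 4 gutters: 5c + 4·3 = 92.
5c = 92 − 12 = 80, so c = 16 mm.
Span of 3: 3·16 + 2·3 = 48 + 6 = 54 mm.

54 mm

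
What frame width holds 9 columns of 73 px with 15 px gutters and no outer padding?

777 px

Total width: 9·73 + 8·15 = 777 px.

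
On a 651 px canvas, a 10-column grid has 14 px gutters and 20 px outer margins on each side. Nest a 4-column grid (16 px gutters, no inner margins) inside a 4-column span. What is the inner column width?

Take off 40 px of margins, leaving 611 px.
611 − 9·14 = 485; ÷10 gives c = 48.5 px.
4-column span = 4·48.5 + 3·14 = 236 px.
4d + 3·16 = 236 → 4d = 188 → d = 47 px.

47 px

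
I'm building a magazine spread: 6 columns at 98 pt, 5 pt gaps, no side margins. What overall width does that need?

Total width: 6·98 + 5·5 = 613 pt.

613 pt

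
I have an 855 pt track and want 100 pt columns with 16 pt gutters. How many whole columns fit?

7 columns

Each extra column adds 100 + 16 = 116 pt.
(855 + 16) / 116 = 7.51, so 7 columns fit.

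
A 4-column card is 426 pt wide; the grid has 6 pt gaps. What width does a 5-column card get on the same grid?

534 pt

4c + 3·6 = 426 → 4c = 408 → c = 102 pt.
5-column span = 5·102 + 4·6 = 534 pt.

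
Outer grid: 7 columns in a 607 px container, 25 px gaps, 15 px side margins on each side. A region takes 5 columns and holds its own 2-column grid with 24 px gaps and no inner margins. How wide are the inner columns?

190.5 px

Outer content = 607 − 2·15 = 577 px.
577 − 6·25 = 427; ÷7 gives c = 61 px.
Span of 5: 5·61 + 4·25 = 305 + 100 = 405 px.
405 − 1·24 = 381; ÷2 gives d = 190.5 px.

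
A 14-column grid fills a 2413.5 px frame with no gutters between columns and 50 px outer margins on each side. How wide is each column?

Take off 100 px of margins, leaving 2313.5 px.
2313.5 / 14 = 165.25 px per column.

165.25 px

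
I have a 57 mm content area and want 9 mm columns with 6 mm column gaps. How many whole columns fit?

Each extra column adds 9 + 6 = 15 mm.
(57 + 6) / 15 = 4.20, so 4 columns fit.

4 columns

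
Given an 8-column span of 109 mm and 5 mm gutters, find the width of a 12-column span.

8c + 7·5 = 109 → 8c = 74 → c = 9.25 mm.
12-column span = 12·9.25 + 11·5 = 166 mm.

166 mm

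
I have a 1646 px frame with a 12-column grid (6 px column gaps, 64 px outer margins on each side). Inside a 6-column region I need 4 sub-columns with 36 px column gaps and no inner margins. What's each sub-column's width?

162 px

Outer content = 1646 − 2·64 = 1518 px.
12 columns + 11 column gaps: 12c + 11·6 = 1518.
12c = 1518 − 66 = 1452, so c = 121 px.
6 columns plus 5 column gaps: 726 + 30 = 756 px.
756 − 3·36 = 648; ÷4 gives d = 162 px.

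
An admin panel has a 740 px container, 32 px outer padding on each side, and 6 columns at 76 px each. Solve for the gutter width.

44 px

Content width = 740 − 2·32 = 676 px.
6 columns take 6·76 = 456 px; remaining 220 splits into 5 gutters.
g = 220 / 5 = 44 px.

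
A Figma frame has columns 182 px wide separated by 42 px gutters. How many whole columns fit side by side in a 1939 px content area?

Each extra column adds 182 + 42 = 224 px.
(1939 + 42) / 224 = 8.84, so 8 columns fit.

8 columns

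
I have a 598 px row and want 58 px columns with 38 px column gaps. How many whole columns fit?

6 columns

k columns need k·58 + (k−1)·38 = k·96 − 38.
k·96 − 38 ≤ 598 → k ≤ 636 / 96 ≈ 6.62, so k = 6.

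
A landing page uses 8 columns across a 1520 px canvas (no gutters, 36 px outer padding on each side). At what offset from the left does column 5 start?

760 px

Content = 1520 − 2·36 = 1448 px.
With no gutters, each column is 1448/8 = 181 px.
Before column 5: the margin + 4 columns + 4 gutters.
Offset = 36 + 4·(181 + 0) = 36 + 724 = 760 px.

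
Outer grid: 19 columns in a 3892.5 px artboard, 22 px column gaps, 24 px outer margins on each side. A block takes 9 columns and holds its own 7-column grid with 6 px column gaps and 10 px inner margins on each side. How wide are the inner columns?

250.5 px

Take off 48 px of margins, leaving 3844.5 px.
Subtracting 18 column gaps of 22 leaves 3448.5 for 19 columns, so c = 181.5 px.
9 columns plus 8 column gaps: 1633.5 + 176 = 1809.5 px.
Inner content = 1809.5 − 2·10 = 1789.5 px.
1789.5 − 6·6 = 1753.5; ÷7 gives d = 250.5 px.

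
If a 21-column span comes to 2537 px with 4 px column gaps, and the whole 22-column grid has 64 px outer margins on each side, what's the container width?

21c + 20·4 = 2537 → 21c = 2457 → c = 117 px.
Adding margins, columns and gutters: 128 + 2574 + 84 = 2786 px.

2786 px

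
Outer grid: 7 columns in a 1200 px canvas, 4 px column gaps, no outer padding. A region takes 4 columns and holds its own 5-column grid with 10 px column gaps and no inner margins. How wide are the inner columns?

128.8 px

7c + 6·4 = 1200 → 7c = 1176 → c = 168 px.
4-column span = 4·168 + 3·4 = 684 px.
684 − 4·10 = 644; ÷5 gives d = 128.8 px.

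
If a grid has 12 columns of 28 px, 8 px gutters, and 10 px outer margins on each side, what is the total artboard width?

444 px

Artboard = 2·10 + 12·28 + 11·8 = 20 + 336 + 88 = 444 px.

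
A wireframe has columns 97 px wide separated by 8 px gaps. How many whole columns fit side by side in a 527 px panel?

k columns need k·97 + (k−1)·8 = k·105 − 8.
k·105 − 8 ≤ 527 → k ≤ 535 / 105 ≈ 5.10, so k = 5.

5 columns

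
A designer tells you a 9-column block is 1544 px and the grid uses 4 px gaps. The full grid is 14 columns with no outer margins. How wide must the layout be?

2404 px

1544 − 8·4 = 1512; ÷9 gives c = 168 px.
Total width: 14·168 + 13·4 = 2404 px.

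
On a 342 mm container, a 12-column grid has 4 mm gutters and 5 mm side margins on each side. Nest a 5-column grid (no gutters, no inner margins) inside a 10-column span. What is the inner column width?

Outer content = 342 − 2·5 = 332 mm.
12 columns + 11 gutters: 12c + 11·4 = 332.
12c = 332 − 44 = 288, so c = 24 mm.
Span of 10: 10·24 + 9·4 = 240 + 36 = 276 mm.
276 / 5 = 55.2 mm per column.

55.2 mm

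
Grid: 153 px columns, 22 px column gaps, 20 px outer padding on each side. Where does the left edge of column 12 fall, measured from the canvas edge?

Column 12 starts at margin + 11·(column + gutter) = 20 + 11·175 = 1945 px.

1945 px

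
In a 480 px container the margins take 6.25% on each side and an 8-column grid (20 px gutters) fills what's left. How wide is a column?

35 px

Each margin = 6.25% of 480 = 30 px; content = 480 − 2·30 = 420 px.
8c + 7·20 = 420 → 8c = 280 → c = 35 px.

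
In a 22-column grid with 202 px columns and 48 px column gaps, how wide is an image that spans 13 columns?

13-column span = 13·202 + 12·48 = 3202 px.

3202 px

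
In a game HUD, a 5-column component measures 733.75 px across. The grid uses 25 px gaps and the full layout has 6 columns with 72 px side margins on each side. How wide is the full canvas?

1029.5 px

Subtracting 4 gaps of 25 leaves 633.75 for 5 columns, so c = 126.75 px.
Adding margins, columns and gutters: 144 + 760.5 + 125 = 1029.5 px.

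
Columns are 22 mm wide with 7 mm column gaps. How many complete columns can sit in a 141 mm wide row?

5 columns

k columns need k·22 + (k−1)·7 = k·29 − 7.
k·29 − 7 ≤ 141 → k ≤ 148 / 29 ≈ 5.10, so k = 5.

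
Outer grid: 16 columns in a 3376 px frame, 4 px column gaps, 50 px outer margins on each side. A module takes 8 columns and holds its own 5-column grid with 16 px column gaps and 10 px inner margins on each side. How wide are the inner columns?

Take off 100 px of margins, leaving 3276 px.
16 columns + 15 column gaps: 16c + 15·4 = 3276.
16c = 3276 − 60 = 3216, so c = 201 px.
8 columns plus 7 column gaps: 1608 + 28 = 1636 px.
Inner content = 1636 − 2·10 = 1616 px.
5 columns + 4 column gaps: 5d + 4·16 = 1616.
5d = 1616 − 64 = 1552, so d = 310.4 px.

310.4 px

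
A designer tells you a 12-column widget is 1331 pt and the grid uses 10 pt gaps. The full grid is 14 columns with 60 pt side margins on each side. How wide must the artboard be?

12c + 11·10 = 1331 → 12c = 1221 → c = 101.75 pt.
Artboard = 2·60 + 14·101.75 + 13·10 = 120 + 1424.5 + 130 = 1674.5 pt.

1674.5 pt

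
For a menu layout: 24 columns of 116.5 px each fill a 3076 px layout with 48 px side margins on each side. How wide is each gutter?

8 px

Subtract both margins: 3076 − 2·48 = 2980 px.
24 columns take 24·116.5 = 2796 px; remaining 184 splits into 23 gutters.
g = 184 / 23 = 8 px.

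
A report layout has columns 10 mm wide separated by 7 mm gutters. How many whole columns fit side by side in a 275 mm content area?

16 columns

16 columns: 16·10 + 15·7 = 265 mm ≤ 275.
17 columns: 282 mm > 275. So 16.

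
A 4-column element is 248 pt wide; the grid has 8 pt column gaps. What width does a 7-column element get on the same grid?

440 pt

248 − 3·8 = 224; ÷4 gives c = 56 pt.
7-column span = 7·56 + 6·8 = 440 pt.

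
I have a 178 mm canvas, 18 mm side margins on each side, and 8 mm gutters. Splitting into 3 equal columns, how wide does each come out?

Subtract both margins: 178 − 2·18 = 142 mm.
3 columns + 2 gutters: 3c + 2·8 = 142.
3c = 142 − 16 = 126, so c = 42 mm.

42 mm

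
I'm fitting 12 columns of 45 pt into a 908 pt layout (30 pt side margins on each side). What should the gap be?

Subtract both margins: 908 − 2·30 = 848 pt.
Columns use 540 pt, leaving 308 pt across 11 gaps = 28 pt each.

28 pt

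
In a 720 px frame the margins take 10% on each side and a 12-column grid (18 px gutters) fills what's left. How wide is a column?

31.5 px

Margins: 10% × 720 = 72 px each, so content = 720 − 144 = 576 px.
12 columns + 11 gutters: 12c + 11·18 = 576.
12c = 576 − 198 = 378, so c = 31.5 px.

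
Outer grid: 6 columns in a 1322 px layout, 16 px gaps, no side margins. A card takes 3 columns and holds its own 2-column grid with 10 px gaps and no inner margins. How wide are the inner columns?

321.5 px

1322 − 5·16 = 1242; ÷6 gives c = 207 px.
3-column span = 3·207 + 2·16 = 653 px.
653 − 1·10 = 643; ÷2 gives d = 321.5 px.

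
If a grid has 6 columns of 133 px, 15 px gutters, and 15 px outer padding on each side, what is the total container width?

903 px

Adding margins, columns and gutters: 30 + 798 + 75 = 903 px.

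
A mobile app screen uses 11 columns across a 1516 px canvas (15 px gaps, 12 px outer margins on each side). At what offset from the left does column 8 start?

Inside the margins: 1516 − 24 = 1492 px.
11 columns + 10 gaps: 11c + 10·15 = 1492.
11c = 1492 − 150 = 1342, so c = 122 px.
Before column 8: the margin + 7 columns + 7 gaps.
Offset = 12 + 7·(122 + 15) = 12 + 959 = 971 px.

971 px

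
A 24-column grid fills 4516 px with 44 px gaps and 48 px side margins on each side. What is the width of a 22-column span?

Content width = 4516 − 2·48 = 4420 px.
Subtracting 23 gaps of 44 leaves 3408 for 24 columns, so c = 142 px.
22-column span = 22·142 + 21·44 = 4048 px.

4048 px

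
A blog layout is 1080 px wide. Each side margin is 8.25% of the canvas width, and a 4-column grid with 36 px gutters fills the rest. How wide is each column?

198.45 px

Margins: 8.25% × 1080 = 89.1 px each, so content = 1080 − 178.2 = 901.8 px.
Subtracting 3 gutters of 36 leaves 793.8 for 4 columns, so c = 198.45 px.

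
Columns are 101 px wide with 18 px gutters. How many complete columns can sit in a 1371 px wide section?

11 columns: 11·101 + 10·18 = 1291 px ≤ 1371.
12 columns: 1410 px > 1371. So 11.

11 columns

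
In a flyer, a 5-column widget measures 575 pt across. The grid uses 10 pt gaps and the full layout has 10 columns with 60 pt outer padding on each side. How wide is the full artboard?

1280 pt

575 − 4·10 = 535; ÷5 gives c = 107 pt.
Total width: 2·60 + 10·107 + 9·10 = 1280 pt.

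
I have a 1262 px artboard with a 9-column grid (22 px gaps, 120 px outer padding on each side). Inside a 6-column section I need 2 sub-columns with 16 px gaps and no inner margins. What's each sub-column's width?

329 px

Inside the margins: 1262 − 240 = 1022 px.
9 columns + 8 gaps: 9c + 8·22 = 1022.
9c = 1022 − 176 = 846, so c = 94 px.
6-column span = 6·94 + 5·22 = 674 px.
2 columns + 1 gap: 2d + 1·16 = 674.
2d = 674 − 16 = 658, so d = 329 px.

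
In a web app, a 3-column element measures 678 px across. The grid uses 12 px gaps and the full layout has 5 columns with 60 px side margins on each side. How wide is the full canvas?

3 columns + 2 gaps: 3c + 2·12 = 678.
3c = 678 − 24 = 654, so c = 218 px.
Canvas = 2·60 + 5·218 + 4·12 = 120 + 1090 + 48 = 1258 px.

1258 px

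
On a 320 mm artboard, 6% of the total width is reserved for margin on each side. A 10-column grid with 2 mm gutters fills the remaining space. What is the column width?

26.36 mm

Margins: 6% × 320 = 19.2 mm each, so content = 320 − 38.4 = 281.6 mm.
10 columns + 9 gutters: 10c + 9·2 = 281.6.
10c = 281.6 − 18 = 263.6, so c = 26.36 mm.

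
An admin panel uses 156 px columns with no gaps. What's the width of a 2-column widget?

312 px

With no gaps, 2 columns span 2·156 = 312 px.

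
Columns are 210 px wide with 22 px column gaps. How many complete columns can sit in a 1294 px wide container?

5 columns

5 columns: 5·210 + 4·22 = 1138 px ≤ 1294.
6 columns: 1370 px > 1294. So 5.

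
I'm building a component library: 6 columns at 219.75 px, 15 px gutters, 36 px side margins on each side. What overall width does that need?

1465.5 px

Total width: 2·36 + 6·219.75 + 5·15 = 1465.5 px.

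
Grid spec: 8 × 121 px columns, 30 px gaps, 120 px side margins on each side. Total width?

1418 px

Adding margins, columns and gutters: 240 + 968 + 210 = 1418 px.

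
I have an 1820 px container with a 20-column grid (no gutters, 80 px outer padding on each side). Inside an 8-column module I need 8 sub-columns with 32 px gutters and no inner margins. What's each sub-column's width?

Outer content = 1820 − 2·80 = 1660 px.
20c = 1660 → c = 83 px.
8-column span = 8·83 = 664 px.
Subtracting 7 gutters of 32 leaves 440 for 8 columns, so d = 55 px.

55 px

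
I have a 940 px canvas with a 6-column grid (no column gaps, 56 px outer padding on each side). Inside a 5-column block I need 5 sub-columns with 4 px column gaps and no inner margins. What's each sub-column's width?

Take off 112 px of margins, leaving 828 px.
6c = 828 → c = 138 px.
With no column gaps, 5 columns span 5·138 = 690 px.
690 − 4·4 = 674; ÷5 gives d = 134.8 px.

134.8 px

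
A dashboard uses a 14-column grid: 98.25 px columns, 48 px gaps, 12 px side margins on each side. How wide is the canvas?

Canvas = 2·12 + 14·98.25 + 13·48 = 24 + 1375.5 + 624 = 2023.5 px.

2023.5 px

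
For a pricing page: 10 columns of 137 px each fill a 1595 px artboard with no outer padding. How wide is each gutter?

25 px

10·137 + 9g = 1595 → 9g = 225 → g = 25 px.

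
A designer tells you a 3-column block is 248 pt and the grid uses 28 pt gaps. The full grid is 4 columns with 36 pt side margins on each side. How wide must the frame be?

3 columns + 2 gaps: 3c + 2·28 = 248.
3c = 248 − 56 = 192, so c = 64 pt.
Adding margins, columns and gutters: 72 + 256 + 84 = 412 pt.

412 pt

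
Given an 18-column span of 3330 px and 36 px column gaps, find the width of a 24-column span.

Subtracting 17 column gaps of 36 leaves 2718 for 18 columns, so c = 151 px.
24-column span = 24·151 + 23·36 = 4452 px.

4452 px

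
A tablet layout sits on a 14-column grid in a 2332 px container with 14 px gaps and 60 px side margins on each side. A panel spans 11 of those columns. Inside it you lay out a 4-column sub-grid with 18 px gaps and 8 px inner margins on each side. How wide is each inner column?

416.25 px

Take off 120 px of margins, leaving 2212 px.
2212 − 13·14 = 2030; ÷14 gives c = 145 px.
11-column span = 11·145 + 10·14 = 1735 px.
Inner content = 1735 − 2·8 = 1719 px.
Subtracting 3 gaps of 18 leaves 1665 for 4 columns, so d = 416.25 px.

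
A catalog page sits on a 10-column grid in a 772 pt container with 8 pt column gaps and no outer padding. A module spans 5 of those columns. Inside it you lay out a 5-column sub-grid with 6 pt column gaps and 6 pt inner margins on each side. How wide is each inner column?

10c + 9·8 = 772 → 10c = 700 → c = 70 pt.
5-column span = 5·70 + 4·8 = 382 pt.
Inner content = 382 − 2·6 = 370 pt.
5 columns + 4 column gaps: 5d + 4·6 = 370.
5d = 370 − 24 = 346, so d = 69.2 pt.

69.2 pt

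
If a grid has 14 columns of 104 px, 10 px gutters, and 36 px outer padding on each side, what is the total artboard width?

1658 px

Artboard = 2·36 + 14·104 + 13·10 = 72 + 1456 + 130 = 1658 px.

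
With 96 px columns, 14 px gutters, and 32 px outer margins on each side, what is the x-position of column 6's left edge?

582 px

Column 6 starts at margin + 5·(column + gutter) = 32 + 5·110 = 582 px.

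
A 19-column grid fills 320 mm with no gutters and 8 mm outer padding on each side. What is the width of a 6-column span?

96 mm

Take off 16 mm of margins, leaving 304 mm.
304 / 19 = 16 mm per column.
With no gutters, 6 columns span 6·16 = 96 mm.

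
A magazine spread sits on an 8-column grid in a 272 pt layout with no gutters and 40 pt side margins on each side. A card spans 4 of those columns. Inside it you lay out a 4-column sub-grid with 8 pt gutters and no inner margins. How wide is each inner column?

18 pt

Subtract both margins: 272 − 2·40 = 192 pt.
192 / 8 = 24 pt per column.
4-column span = 4·24 = 96 pt.
4d + 3·8 = 96 → 4d = 72 → d = 18 pt.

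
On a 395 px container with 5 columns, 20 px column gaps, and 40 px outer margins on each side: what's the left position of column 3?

Content = 395 − 2·40 = 315 px.
315 − 4·20 = 235; ÷5 gives c = 47 px.
Column 3 starts at margin + 2·(column + gutter) = 40 + 2·67 = 174 px.

174 px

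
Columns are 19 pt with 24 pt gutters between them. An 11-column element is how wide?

449 pt

11 columns plus 10 gutters: 209 + 240 = 449 pt.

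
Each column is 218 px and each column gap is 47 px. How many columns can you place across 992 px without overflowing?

3 columns

Each extra column adds 218 + 47 = 265 px.
(992 + 47) / 265 = 3.92, so 3 columns fit.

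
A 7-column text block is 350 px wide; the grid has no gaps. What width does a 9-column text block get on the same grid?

450 px

With no gaps, each column is 350/7 = 50 px.
9-column span = 9·50 = 450 px.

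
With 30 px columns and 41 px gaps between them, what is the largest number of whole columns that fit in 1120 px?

16 columns

16 columns: 16·30 + 15·41 = 1095 px ≤ 1120.
17 columns: 1166 px > 1120. So 16.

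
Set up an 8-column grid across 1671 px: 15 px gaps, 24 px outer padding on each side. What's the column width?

Subtract both margins: 1671 − 2·24 = 1623 px.
8c + 7·15 = 1623 → 8c = 1518 → c = 189.75 px.

189.75 px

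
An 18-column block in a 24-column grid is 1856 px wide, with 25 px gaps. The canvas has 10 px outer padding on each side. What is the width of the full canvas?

2503 px

1856 − 17·25 = 1431; ÷18 gives c = 79.5 px.
Adding margins, columns and gutters: 20 + 1908 + 575 = 2503 px.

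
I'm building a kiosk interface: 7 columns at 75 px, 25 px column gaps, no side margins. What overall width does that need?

675 px

Container = 7·75 + 6·25 = 525 + 150 = 675 px.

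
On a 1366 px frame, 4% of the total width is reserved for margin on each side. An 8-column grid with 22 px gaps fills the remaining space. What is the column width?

137.84 px

Each margin = 4% of 1366 = 54.64 px; content = 1366 − 2·54.64 = 1256.72 px.
8 columns + 7 gaps: 8c + 7·22 = 1256.72.
8c = 1256.72 − 154 = 1102.72, so c = 137.84 px.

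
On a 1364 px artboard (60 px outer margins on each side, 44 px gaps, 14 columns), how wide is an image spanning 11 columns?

968 px

Inside the margins: 1364 − 120 = 1244 px.
Subtracting 13 gaps of 44 leaves 672 for 14 columns, so c = 48 px.
11 columns plus 10 gaps: 528 + 440 = 968 px.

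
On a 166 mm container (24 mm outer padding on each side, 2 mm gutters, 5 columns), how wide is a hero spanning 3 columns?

70 mm

Inside the margins: 166 − 48 = 118 mm.
Subtracting 4 gutters of 2 leaves 110 for 5 columns, so c = 22 mm.
3 columns plus 2 gutters: 66 + 4 = 70 mm.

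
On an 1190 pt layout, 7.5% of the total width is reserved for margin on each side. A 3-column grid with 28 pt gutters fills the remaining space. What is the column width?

Each margin = 7.5% of 1190 = 89.25 pt; content = 1190 − 2·89.25 = 1011.5 pt.
3 columns + 2 gutters: 3c + 2·28 = 1011.5.
3c = 1011.5 − 56 = 955.5, so c = 318.5 pt.

318.5 pt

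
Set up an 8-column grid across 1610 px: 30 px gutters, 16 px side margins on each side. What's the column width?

Content width = 1610 − 2·16 = 1578 px.
1578 − 7·30 = 1368; ÷8 gives c = 171 px.

171 px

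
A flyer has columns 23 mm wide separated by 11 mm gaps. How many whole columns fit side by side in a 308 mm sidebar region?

9 columns

k columns need k·23 + (k−1)·11 = k·34 − 11.
k·34 − 11 ≤ 308 → k ≤ 319 / 34 ≈ 9.38, so k = 9.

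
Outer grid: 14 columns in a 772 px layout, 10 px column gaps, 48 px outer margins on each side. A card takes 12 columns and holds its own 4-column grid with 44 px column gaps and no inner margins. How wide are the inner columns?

111.5 px

Subtract both margins: 772 − 2·48 = 676 px.
676 − 13·10 = 546; ÷14 gives c = 39 px.
Span of 12: 12·39 + 11·10 = 468 + 110 = 578 px.
4d + 3·44 = 578 → 4d = 446 → d = 111.5 px.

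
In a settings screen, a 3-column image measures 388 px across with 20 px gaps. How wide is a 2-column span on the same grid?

3c + 2·20 = 388 → 3c = 348 → c = 116 px.
2-column span = 2·116 + 1·20 = 252 px.

252 px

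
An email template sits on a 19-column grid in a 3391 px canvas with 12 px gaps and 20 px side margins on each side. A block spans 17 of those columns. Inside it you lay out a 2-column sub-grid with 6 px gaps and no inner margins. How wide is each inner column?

1495.5 px

Subtract both margins: 3391 − 2·20 = 3351 px.
19c + 18·12 = 3351 → 19c = 3135 → c = 165 px.
17-column span = 17·165 + 16·12 = 2997 px.
2 columns + 1 gap: 2d + 1·6 = 2997.
2d = 2997 − 6 = 2991, so d = 1495.5 px.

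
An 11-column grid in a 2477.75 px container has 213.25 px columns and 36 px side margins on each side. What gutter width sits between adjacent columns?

Inside the margins: 2477.75 − 72 = 2405.75 px.
Columns use 2345.75 px, leaving 60 px across 10 gutters = 6 px each.

6 px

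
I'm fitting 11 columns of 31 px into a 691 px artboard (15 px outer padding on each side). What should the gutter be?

Content width = 691 − 2·15 = 661 px.
11 columns take 11·31 = 341 px; remaining 320 splits into 10 gutters.
g = 320 / 10 = 32 px.

32 px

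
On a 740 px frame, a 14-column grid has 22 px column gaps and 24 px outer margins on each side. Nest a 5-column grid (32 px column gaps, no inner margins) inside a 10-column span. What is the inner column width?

Subtract both margins: 740 − 2·24 = 692 px.
Subtracting 13 column gaps of 22 leaves 406 for 14 columns, so c = 29 px.
10 columns plus 9 column gaps: 290 + 198 = 488 px.
5 columns + 4 column gaps: 5d + 4·32 = 488.
5d = 488 − 128 = 360, so d = 72 px.

72 px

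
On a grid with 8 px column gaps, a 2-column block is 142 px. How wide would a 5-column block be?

367 px

Subtracting 1 column gap of 8 leaves 134 for 2 columns, so c = 67 px.
Span of 5: 5·67 + 4·8 = 335 + 32 = 367 px.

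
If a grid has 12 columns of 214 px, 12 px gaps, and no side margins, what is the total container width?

Summing: 2568 + 132 = 2700 px.

2700 px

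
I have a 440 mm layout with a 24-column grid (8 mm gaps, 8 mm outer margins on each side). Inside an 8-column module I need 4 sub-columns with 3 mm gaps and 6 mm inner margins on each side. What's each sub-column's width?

28.75 mm

Outer content = 440 − 2·8 = 424 mm.
Subtracting 23 gaps of 8 leaves 240 for 24 columns, so c = 10 mm.
8-column span = 8·10 + 7·8 = 136 mm.
Inner content = 136 − 2·6 = 124 mm.
4 columns + 3 gaps: 4d + 3·3 = 124.
4d = 124 − 9 = 115, so d = 28.75 mm.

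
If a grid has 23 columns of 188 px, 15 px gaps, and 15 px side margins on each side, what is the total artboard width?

Total width: 2·15 + 23·188 + 22·15 = 4684 px.

4684 px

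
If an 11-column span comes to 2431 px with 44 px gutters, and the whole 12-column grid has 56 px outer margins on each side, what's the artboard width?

2431 − 10·44 = 1991; ÷11 gives c = 181 px.
Adding margins, columns and gutters: 112 + 2172 + 484 = 2768 px.

2768 px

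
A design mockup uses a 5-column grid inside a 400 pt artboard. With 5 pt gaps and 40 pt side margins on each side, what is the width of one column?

Take off 80 pt of margins, leaving 320 pt.
320 − 4·5 = 300; ÷5 gives c = 60 pt.

60 pt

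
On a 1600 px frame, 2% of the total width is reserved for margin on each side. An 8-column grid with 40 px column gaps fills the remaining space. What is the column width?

157 px

Each margin = 2% of 1600 = 32 px; content = 1600 − 2·32 = 1536 px.
Subtracting 7 column gaps of 40 leaves 1256 for 8 columns, so c = 157 px.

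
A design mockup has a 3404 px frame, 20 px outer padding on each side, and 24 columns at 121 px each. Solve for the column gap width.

Inside the margins: 3404 − 40 = 3364 px.
24·121 + 23g = 3364 → 23g = 460 → g = 20 px.

20 px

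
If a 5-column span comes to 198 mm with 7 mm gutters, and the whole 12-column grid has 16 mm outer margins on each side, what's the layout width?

517 mm

5 columns + 4 gutters: 5c + 4·7 = 198.
5c = 198 − 28 = 170, so c = 34 mm.
Total width: 2·16 + 12·34 + 11·7 = 517 mm.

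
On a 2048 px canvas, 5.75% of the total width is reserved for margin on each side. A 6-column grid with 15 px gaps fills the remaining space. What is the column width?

2048 × (1 − 2·5.75%) = 2048 × 88.5% = 1812.48 px for the columns.
Subtracting 5 gaps of 15 leaves 1737.48 for 6 columns, so c = 289.58 px.

289.58 px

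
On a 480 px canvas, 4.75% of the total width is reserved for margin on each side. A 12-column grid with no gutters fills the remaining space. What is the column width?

36.2 px

Margins: 4.75% × 480 = 22.8 px each, so content = 480 − 45.6 = 434.4 px.
With no gutters, each column is 434.4/12 = 36.2 px.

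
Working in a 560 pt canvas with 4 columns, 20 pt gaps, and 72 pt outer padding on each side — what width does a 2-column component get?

Subtract both margins: 560 − 2·72 = 416 pt.
4c + 3·20 = 416 → 4c = 356 → c = 89 pt.
2 columns plus 1 gap: 178 + 20 = 198 pt.

198 pt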